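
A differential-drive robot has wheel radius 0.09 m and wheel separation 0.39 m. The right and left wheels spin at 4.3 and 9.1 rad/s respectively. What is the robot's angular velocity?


vR = r*wR = 0.09*4.3 = 0.387 m/s
vL = r*wL = 0.09*9.1 = 0.819 m/s
v = (vR+vL)/2 = 0.603 m/s
omega = (vR-vL)/L = -1.1077 rad/s
angular velocity = -1.1077 rad/s


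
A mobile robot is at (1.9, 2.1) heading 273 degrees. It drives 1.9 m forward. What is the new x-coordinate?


x_new = x0 + d*cos(theta)
= 1.9 + 1.9*cos(273)
= 1.9 + 0.0994
= 1.9994


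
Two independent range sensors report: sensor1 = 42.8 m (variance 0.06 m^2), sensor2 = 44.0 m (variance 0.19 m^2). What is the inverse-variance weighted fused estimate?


w1 = (1/var1) / (1/var1 + 1/var2)
   = 16.6667 / (16.6667 + 5.2632) = 0.76
w2 = 1 - w1 = 0.24
fused = w1*s1 + w2*s2 = 32.528 + 10.56
= 43.088 m


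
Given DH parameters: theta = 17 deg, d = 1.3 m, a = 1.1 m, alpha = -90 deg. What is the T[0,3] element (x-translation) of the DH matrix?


T[0,3] = a * cos(theta)
= 1.1 * cos(17 deg)
= 1.1 * 0.9563
= 1.0519


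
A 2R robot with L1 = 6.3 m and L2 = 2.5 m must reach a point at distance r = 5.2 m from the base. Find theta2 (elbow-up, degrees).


cos(theta2) = (r^2 - L1^2 - L2^2) / (2*L1*L2)
cos(theta2) = (27.04 - 39.69 - 6.25) / 31.5
cos(theta2) = -0.6
theta2 = 126.8699 degrees


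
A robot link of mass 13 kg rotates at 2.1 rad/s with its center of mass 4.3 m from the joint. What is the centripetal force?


F = m * omega^2 * r
= 13 * 2.1^2 * 4.3
= 13 * 4.41 * 4.3
= 246.519 N


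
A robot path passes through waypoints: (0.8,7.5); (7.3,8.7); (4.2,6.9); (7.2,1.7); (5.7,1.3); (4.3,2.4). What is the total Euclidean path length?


Segment lengths:
  seg1 = sqrt((6.5)^2 + (1.2)^2) = 6.6098
  seg2 = sqrt((-3.1)^2 + (-1.8)^2) = 3.5847
  seg3 = sqrt((3.0)^2 + (-5.2)^2) = 6.0033
  seg4 = sqrt((-1.5)^2 + (-0.4)^2) = 1.5524
  seg5 = sqrt((-1.4)^2 + (1.1)^2) = 1.7804
Total = 19.5307


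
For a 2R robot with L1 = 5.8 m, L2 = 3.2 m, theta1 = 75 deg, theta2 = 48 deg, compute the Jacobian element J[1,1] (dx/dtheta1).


J[1,1] = -L1*sin(t1) - L2*sin(t1+t2)
= -5.8*sin(75) - 3.2*sin(123)
= -8.2861


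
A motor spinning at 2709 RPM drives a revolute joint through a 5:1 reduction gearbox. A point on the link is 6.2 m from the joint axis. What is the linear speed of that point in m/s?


omega_motor = 2709 * 2*pi/60 = 283.6858 rad/s
omega_joint = omega_motor / 5 = 56.7372 rad/s
v = omega_joint * r = 56.7372 * 6.2
= 351.7704 m/s


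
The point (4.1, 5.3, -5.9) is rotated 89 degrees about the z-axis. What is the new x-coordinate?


Rotation about z-axis: x' = x*cos(theta) - y*sin(theta)
= 4.1 * 0.0175 - 5.3 * 0.9998
= -5.2276


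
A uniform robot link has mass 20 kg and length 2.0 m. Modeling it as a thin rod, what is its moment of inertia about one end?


I = (1/3) * m * L^2
= (1/3) * 20 * 2.0^2
= 0.333333 * 20 * 4.0
= 26.6667 kg*m^2


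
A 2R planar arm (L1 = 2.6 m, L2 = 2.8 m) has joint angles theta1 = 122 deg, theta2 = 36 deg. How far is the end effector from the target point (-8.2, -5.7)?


End effector via forward kinematics:
x = L1*cos(t1) + L2*cos(t1+t2) = -3.9739
y = L1*sin(t1) + L2*sin(t1+t2) = 3.2538
Distance to target:
d = sqrt((-8.2 - -3.9739)^2 + (-5.7 - 3.2538)^2)
= sqrt(17.8599 + 80.171)
= 9.9011 m


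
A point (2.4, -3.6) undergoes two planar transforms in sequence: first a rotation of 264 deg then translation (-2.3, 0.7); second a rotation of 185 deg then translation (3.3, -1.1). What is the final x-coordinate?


After transform 1:
x1 = cos(264)*2.4 - sin(264)*-3.6 + -2.3 = -6.1311
y1 = sin(264)*2.4 + cos(264)*-3.6 + 0.7 = -1.3106
After transform 2:
x2 = cos(185)*-6.1311 - sin(185)*-1.3106 + 3.3
= 9.2936


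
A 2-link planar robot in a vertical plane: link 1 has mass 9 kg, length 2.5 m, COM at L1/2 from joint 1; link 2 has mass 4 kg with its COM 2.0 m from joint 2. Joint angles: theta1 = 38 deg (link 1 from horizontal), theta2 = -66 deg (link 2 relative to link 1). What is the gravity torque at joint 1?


Horizontal distance from joint 1 to link-1 COM:
  x_c1 = (L1/2)*cos(t1) = 1.25 * 0.788 = 0.985 m
Horizontal distance from joint 1 to link-2 COM:
  x_c2 = L1*cos(t1) + Lc2*cos(t1+t2)
       = 2.5*0.788 + 2.0*0.8829 = 3.7359 m
tau1 = m1*g*x_c1 + m2*g*x_c2
     = 9*9.81*0.985 + 4*9.81*3.7359
     = 86.9668 + 146.5976
     = 233.5644 Nm


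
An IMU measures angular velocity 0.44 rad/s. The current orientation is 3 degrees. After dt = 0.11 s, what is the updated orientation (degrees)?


delta_theta = w * dt = 0.44 * 0.11 = 0.0484 rad
= 2.7731 deg
theta_new = 3 + 2.7731 = 5.7731 deg


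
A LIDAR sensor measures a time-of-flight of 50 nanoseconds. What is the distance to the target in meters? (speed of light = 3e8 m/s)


tof = 50 ns = 5e-08 s
dist = c * tof / 2
= 3e8 * 5e-08 / 2
= 7.5 m


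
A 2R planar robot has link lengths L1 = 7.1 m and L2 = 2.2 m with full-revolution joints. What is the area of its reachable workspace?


r_max = L1 + L2 = 9.3 m
r_min = |L1 - L2| = 4.9 m
Area = pi*(r_max^2 - r_min^2)
= pi*(86.49 - 24.01)
= pi * 62.48
= 196.2867 m^2


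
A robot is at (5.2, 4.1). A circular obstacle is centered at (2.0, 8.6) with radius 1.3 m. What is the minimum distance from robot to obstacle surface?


center_dist = sqrt((5.2-2.0)^2 + (4.1-8.6)^2)
= sqrt(10.24 + 20.25)
= 5.5218
min_dist = center_dist - radius = 5.5218 - 1.3 = 4.2218 m


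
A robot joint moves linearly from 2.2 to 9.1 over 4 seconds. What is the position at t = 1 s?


s = t/T = 1/4 = 0.25
p(t) = p0 + (pf-p0)*s
= 2.2 + (9.1 - 2.2) * 0.25
= 3.925


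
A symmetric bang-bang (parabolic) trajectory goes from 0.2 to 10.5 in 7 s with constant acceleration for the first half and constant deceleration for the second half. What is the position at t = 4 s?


Symmetric rest-to-rest: each phase covers (pf-p0)/2 in time T/2. 0.5*a*(T/2)^2 = (pf-p0)/2 => a = 4*(pf-p0)/T^2
a = 4*(10.5-0.2)/7^2 = 0.8408
t = 4 is in the deceleration phase (t > T/2).
p = pf - 0.5*a*(T-t)^2 = 10.5 - 0.5*0.8408*3^2
= 6.7163


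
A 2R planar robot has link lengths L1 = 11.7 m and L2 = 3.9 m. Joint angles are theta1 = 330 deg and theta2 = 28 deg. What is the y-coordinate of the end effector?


Convert angles to radians: theta1 = 5.7596, theta2 = 0.4887
y = L1*sin(theta1) + L2*sin(theta1+theta2)
y = -5.85 + -0.1361
y = -5.9861


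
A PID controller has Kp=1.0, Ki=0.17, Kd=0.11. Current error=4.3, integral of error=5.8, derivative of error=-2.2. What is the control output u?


u = Kp*e + Ki*int(e) + Kd*de/dt
= 1.0*4.3 + 0.17*5.8 + 0.11*(-2.2)
= 4.3 + 0.986 + -0.242
= 5.044


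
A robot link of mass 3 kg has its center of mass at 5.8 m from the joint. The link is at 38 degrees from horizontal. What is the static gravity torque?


tau = m*g*L*cos(angle)
= 3 * 9.81 * 5.8 * cos(38 deg)
= 3 * 9.81 * 5.8 * 0.788
= 134.5087 Nm


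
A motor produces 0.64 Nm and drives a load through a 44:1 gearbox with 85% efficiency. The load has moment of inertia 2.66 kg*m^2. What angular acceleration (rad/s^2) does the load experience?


tau_out = tau_motor * N * eta
= 0.64 * 44 * 0.85 = 23.936 Nm
alpha = tau_out / I = 23.936 / 2.66
= 8.9985 rad/s^2


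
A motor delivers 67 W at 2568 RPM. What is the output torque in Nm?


omega = 2568 * 2*pi/60 = 268.9203 rad/s
tau = P / omega = 67 / 268.9203
= 0.2491 Nm


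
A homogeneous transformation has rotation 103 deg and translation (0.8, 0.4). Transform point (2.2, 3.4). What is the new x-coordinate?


x' = cos(theta)*px - sin(theta)*py + tx
= -0.225*2.2 - 0.9744*3.4 + 0.8
= -3.0078


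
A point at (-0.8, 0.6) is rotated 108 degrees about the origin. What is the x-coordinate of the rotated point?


x' = x*cos(theta) - y*sin(theta)
cos(108 deg) = -0.309, sin(108 deg) = 0.9511
x' = -0.8 * -0.309 - 0.6 * 0.9511
= 0.2472 - 0.5706
= -0.3234


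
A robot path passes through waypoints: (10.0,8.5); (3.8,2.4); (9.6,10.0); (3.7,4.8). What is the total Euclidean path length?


Segment lengths:
  seg1 = sqrt((-6.2)^2 + (-6.1)^2) = 8.6977
  seg2 = sqrt((5.8)^2 + (7.6)^2) = 9.5603
  seg3 = sqrt((-5.9)^2 + (-5.2)^2) = 7.8645
Total = 26.1225


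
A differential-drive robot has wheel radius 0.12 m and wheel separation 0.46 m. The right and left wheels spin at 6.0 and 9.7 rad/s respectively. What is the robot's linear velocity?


vR = r*wR = 0.12*6.0 = 0.72 m/s
vL = r*wL = 0.12*9.7 = 1.164 m/s
v = (vR+vL)/2 = 0.942 m/s
omega = (vR-vL)/L = -0.9652 rad/s
linear velocity = 0.942 m/s


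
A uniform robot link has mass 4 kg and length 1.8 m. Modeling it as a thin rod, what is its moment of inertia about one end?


I = (1/3) * m * L^2
= (1/3) * 4 * 1.8^2
= 0.333333 * 4 * 3.24
= 4.32 kg*m^2


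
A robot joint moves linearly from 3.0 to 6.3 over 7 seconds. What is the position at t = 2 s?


s = t/T = 2/7 = 0.2857
p(t) = p0 + (pf-p0)*s
= 3.0 + (6.3 - 3.0) * 0.2857
= 3.9429


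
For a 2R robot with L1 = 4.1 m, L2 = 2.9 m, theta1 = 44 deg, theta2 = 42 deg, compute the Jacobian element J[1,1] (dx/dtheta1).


J[1,1] = -L1*sin(t1) - L2*sin(t1+t2)
= -4.1*sin(44) - 2.9*sin(86)
= -5.741


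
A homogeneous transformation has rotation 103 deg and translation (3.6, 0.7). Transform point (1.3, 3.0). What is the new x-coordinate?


x' = cos(theta)*px - sin(theta)*py + tx
= -0.225*1.3 - 0.9744*3.0 + 3.6
= 0.3845


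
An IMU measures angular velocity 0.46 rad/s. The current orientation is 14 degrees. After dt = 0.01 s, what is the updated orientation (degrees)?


delta_theta = w * dt = 0.46 * 0.01 = 0.0046 rad
= 0.2636 deg
theta_new = 14 + 0.2636 = 14.2636 deg


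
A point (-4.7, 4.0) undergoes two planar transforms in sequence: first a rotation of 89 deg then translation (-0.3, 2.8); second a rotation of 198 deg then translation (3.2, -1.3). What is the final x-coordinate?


After transform 1:
x1 = cos(89)*-4.7 - sin(89)*4.0 + -0.3 = -4.3814
y1 = sin(89)*-4.7 + cos(89)*4.0 + 2.8 = -1.8295
After transform 2:
x2 = cos(198)*-4.3814 - sin(198)*-1.8295 + 3.2
= 6.8016


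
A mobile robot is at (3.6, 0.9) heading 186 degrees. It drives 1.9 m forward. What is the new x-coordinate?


x_new = x0 + d*cos(theta)
= 3.6 + 1.9*cos(186)
= 3.6 + -1.8896
= 1.7104


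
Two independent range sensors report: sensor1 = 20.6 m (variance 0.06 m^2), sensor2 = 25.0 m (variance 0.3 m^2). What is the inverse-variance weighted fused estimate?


w1 = (1/var1) / (1/var1 + 1/var2)
   = 16.6667 / (16.6667 + 3.3333) = 0.8333
w2 = 1 - w1 = 0.1667
fused = w1*s1 + w2*s2 = 17.1667 + 4.1667
= 21.3333 m


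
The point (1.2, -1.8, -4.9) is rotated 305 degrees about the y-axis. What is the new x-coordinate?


Rotation about y-axis: x' = x*cos(theta) + z*sin(theta)
= 1.2 * 0.5736 + -4.9 * -0.8192
= 4.7021


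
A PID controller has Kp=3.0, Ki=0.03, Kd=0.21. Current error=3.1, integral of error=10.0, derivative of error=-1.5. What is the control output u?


u = Kp*e + Ki*int(e) + Kd*de/dt
= 3.0*3.1 + 0.03*10.0 + 0.21*(-1.5)
= 9.3 + 0.3 + -0.315
= 9.285


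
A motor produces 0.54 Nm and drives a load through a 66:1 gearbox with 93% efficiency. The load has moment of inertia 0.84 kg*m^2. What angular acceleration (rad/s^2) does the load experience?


tau_out = tau_motor * N * eta
= 0.54 * 66 * 0.93 = 33.1452 Nm
alpha = tau_out / I = 33.1452 / 0.84
= 39.4586 rad/s^2


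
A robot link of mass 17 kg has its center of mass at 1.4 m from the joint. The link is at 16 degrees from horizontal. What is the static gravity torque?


tau = m*g*L*cos(angle)
= 17 * 9.81 * 1.4 * cos(16 deg)
= 17 * 9.81 * 1.4 * 0.9613
= 224.4335 Nm


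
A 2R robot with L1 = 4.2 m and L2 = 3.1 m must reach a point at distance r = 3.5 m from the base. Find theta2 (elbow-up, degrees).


cos(theta2) = (r^2 - L1^2 - L2^2) / (2*L1*L2)
cos(theta2) = (12.25 - 17.64 - 9.61) / 26.04
cos(theta2) = -0.576037
theta2 = 125.1723 degrees


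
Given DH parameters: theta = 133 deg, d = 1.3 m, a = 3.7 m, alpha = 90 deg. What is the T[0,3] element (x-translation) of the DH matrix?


T[0,3] = a * cos(theta)
= 3.7 * cos(133 deg)
= 3.7 * -0.682
= -2.5234


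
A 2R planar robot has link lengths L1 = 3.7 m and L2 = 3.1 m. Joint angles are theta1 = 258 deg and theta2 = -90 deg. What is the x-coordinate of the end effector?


Convert angles to radians: theta1 = 4.5029, theta2 = -1.5708
x = L1*cos(theta1) + L2*cos(theta1+theta2)
x = -0.7693 + -3.0323
x = -3.8015


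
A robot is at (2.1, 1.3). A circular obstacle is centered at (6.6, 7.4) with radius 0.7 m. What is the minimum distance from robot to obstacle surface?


center_dist = sqrt((2.1-6.6)^2 + (1.3-7.4)^2)
= sqrt(20.25 + 37.21)
= 7.5802
min_dist = center_dist - radius = 7.5802 - 0.7 = 6.8802 m


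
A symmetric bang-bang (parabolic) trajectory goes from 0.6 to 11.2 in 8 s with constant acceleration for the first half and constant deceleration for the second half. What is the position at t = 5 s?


Symmetric rest-to-rest: each phase covers (pf-p0)/2 in time T/2. 0.5*a*(T/2)^2 = (pf-p0)/2 => a = 4*(pf-p0)/T^2
a = 4*(11.2-0.6)/8^2 = 0.6625
t = 5 is in the deceleration phase (t > T/2).
p = pf - 0.5*a*(T-t)^2 = 11.2 - 0.5*0.6625*3^2
= 8.2188


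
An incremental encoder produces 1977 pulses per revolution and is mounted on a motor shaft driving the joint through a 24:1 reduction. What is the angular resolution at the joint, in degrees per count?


counts per rev = 1977
effective counts at joint = 1977 * 24 = 47448
resolution = 360 / 47448
= 0.0076 deg/count


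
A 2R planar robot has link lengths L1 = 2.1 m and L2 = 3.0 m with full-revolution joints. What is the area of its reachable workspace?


r_max = L1 + L2 = 5.1 m
r_min = |L1 - L2| = 0.9 m
Area = pi*(r_max^2 - r_min^2)
= pi*(26.01 - 0.81)
= pi * 25.2
= 79.1681 m^2


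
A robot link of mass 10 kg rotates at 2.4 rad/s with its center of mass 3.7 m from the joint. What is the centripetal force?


F = m * omega^2 * r
= 10 * 2.4^2 * 3.7
= 10 * 5.76 * 3.7
= 213.12 N


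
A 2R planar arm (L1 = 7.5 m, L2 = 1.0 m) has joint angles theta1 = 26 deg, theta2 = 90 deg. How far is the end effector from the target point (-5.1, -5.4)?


End effector via forward kinematics:
x = L1*cos(t1) + L2*cos(t1+t2) = 6.3026
y = L1*sin(t1) + L2*sin(t1+t2) = 4.1866
Distance to target:
d = sqrt((-5.1 - 6.3026)^2 + (-5.4 - 4.1866)^2)
= sqrt(130.0189 + 91.9025)
= 14.897 m


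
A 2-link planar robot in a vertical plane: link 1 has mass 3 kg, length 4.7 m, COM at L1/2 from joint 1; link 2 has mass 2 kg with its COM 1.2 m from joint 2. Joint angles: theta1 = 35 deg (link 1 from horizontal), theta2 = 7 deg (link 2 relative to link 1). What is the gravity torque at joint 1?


Horizontal distance from joint 1 to link-1 COM:
  x_c1 = (L1/2)*cos(t1) = 2.35 * 0.8192 = 1.925 m
Horizontal distance from joint 1 to link-2 COM:
  x_c2 = L1*cos(t1) + Lc2*cos(t1+t2)
       = 4.7*0.8192 + 1.2*0.7431 = 4.7418 m
tau1 = m1*g*x_c1 + m2*g*x_c2
     = 3*9.81*1.925 + 2*9.81*4.7418
     = 56.653 + 93.0339
     = 149.6869 Nm


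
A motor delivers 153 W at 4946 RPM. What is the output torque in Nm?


omega = 4946 * 2*pi/60 = 517.9439 rad/s
tau = P / omega = 153 / 517.9439
= 0.2954 Nm


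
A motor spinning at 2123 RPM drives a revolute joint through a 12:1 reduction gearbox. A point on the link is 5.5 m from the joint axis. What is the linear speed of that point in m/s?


omega_motor = 2123 * 2*pi/60 = 222.32 rad/s
omega_joint = omega_motor / 12 = 18.5267 rad/s
v = omega_joint * r = 18.5267 * 5.5
= 101.8967 m/s


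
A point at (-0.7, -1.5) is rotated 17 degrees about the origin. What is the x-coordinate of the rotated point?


x' = x*cos(theta) - y*sin(theta)
cos(17 deg) = 0.9563, sin(17 deg) = 0.2924
x' = -0.7 * 0.9563 - -1.5 * 0.2924
= -0.6694 - -0.4386
= -0.2309


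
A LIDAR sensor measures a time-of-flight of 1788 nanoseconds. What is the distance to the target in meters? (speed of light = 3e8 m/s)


tof = 1788 ns = 1.788e-06 s
dist = c * tof / 2
= 3e8 * 1.788e-06 / 2
= 268.2 m


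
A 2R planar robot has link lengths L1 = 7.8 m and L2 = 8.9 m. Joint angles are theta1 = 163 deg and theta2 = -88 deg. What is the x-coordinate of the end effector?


Convert angles to radians: theta1 = 2.8449, theta2 = -1.5359
x = L1*cos(theta1) + L2*cos(theta1+theta2)
x = -7.4592 + 2.3035
x = -5.1557


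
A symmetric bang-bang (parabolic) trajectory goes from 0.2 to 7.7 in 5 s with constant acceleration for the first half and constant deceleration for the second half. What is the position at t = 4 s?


Symmetric rest-to-rest: each phase covers (pf-p0)/2 in time T/2. 0.5*a*(T/2)^2 = (pf-p0)/2 => a = 4*(pf-p0)/T^2
a = 4*(7.7-0.2)/5^2 = 1.2
t = 4 is in the deceleration phase (t > T/2).
p = pf - 0.5*a*(T-t)^2 = 7.7 - 0.5*1.2*1^2
= 7.1


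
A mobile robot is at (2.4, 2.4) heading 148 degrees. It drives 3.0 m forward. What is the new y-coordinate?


y_new = y0 + d*sin(theta)
= 2.4 + 3.0*sin(148)
= 2.4 + 1.5898
= 3.9898


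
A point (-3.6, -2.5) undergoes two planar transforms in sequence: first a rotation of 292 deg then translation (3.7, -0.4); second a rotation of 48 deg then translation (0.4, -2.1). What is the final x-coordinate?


After transform 1:
x1 = cos(292)*-3.6 - sin(292)*-2.5 + 3.7 = 0.0335
y1 = sin(292)*-3.6 + cos(292)*-2.5 + -0.4 = 2.0013
After transform 2:
x2 = cos(48)*0.0335 - sin(48)*2.0013 + 0.4
= -1.0649


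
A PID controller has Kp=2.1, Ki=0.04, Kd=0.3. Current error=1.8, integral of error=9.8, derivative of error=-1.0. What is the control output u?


u = Kp*e + Ki*int(e) + Kd*de/dt
= 2.1*1.8 + 0.04*9.8 + 0.3*(-1.0)
= 3.78 + 0.392 + -0.3
= 3.872


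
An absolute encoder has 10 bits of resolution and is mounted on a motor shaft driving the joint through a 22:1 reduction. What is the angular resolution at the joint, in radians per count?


counts = 2^10 = 1024
effective counts at joint = 1024 * 22 = 22528
resolution = 2*pi / 22528
= 2.7891e-04 rad/count


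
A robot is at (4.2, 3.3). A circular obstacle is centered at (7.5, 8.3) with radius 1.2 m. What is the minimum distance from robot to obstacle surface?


center_dist = sqrt((4.2-7.5)^2 + (3.3-8.3)^2)
= sqrt(10.89 + 25.0)
= 5.9908
min_dist = center_dist - radius = 5.9908 - 1.2 = 4.7908 m


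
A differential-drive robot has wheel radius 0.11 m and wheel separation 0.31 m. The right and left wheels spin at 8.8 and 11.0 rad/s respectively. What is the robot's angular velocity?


vR = r*wR = 0.11*8.8 = 0.968 m/s
vL = r*wL = 0.11*11.0 = 1.21 m/s
v = (vR+vL)/2 = 1.089 m/s
omega = (vR-vL)/L = -0.7806 rad/s
angular velocity = -0.7806 rad/s


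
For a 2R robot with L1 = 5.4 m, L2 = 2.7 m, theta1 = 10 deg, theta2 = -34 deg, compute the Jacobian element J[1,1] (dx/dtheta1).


J[1,1] = -L1*sin(t1) - L2*sin(t1+t2)
= -5.4*sin(10) - 2.7*sin(-24)
= 0.1605


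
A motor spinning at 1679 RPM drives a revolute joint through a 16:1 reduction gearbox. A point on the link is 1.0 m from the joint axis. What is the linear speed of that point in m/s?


omega_motor = 1679 * 2*pi/60 = 175.8245 rad/s
omega_joint = omega_motor / 16 = 10.989 rad/s
v = omega_joint * r = 10.989 * 1.0
= 10.989 m/s


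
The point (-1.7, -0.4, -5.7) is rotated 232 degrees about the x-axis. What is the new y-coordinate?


Rotation about x-axis: y' = y*cos(theta) - z*sin(theta)
= -0.4 * -0.6157 - -5.7 * -0.788
= -4.2454


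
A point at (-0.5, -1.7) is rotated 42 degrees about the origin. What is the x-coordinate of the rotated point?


x' = x*cos(theta) - y*sin(theta)
cos(42 deg) = 0.7431, sin(42 deg) = 0.6691
x' = -0.5 * 0.7431 - -1.7 * 0.6691
= -0.3716 - -1.1375
= 0.7659


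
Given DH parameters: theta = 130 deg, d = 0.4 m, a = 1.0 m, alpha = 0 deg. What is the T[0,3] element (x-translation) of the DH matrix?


T[0,3] = a * cos(theta)
= 1.0 * cos(130 deg)
= 1.0 * -0.6428
= -0.6428


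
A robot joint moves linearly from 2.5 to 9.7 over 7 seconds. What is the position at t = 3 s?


s = t/T = 3/7 = 0.4286
p(t) = p0 + (pf-p0)*s
= 2.5 + (9.7 - 2.5) * 0.4286
= 5.5857


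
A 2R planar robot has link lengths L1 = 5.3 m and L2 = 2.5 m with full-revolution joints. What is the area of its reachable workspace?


r_max = L1 + L2 = 7.8 m
r_min = |L1 - L2| = 2.8 m
Area = pi*(r_max^2 - r_min^2)
= pi*(60.84 - 7.84)
= pi * 53.0
= 166.5044 m^2


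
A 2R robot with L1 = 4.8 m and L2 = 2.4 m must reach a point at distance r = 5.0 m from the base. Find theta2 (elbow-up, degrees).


cos(theta2) = (r^2 - L1^2 - L2^2) / (2*L1*L2)
cos(theta2) = (25.0 - 23.04 - 5.76) / 23.04
cos(theta2) = -0.164931
theta2 = 99.4932 degrees


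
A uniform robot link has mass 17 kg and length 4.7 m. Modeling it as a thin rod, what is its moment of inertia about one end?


I = (1/3) * m * L^2
= (1/3) * 17 * 4.7^2
= 0.333333 * 17 * 22.09
= 125.1767 kg*m^2


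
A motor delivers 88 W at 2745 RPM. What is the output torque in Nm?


omega = 2745 * 2*pi/60 = 287.4557 rad/s
tau = P / omega = 88 / 287.4557
= 0.3061 Nm


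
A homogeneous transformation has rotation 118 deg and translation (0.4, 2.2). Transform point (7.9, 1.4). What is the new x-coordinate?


x' = cos(theta)*px - sin(theta)*py + tx
= -0.4695*7.9 - 0.8829*1.4 + 0.4
= -4.545


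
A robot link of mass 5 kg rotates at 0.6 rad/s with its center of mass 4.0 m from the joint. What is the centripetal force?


F = m * omega^2 * r
= 5 * 0.6^2 * 4.0
= 5 * 0.36 * 4.0
= 7.2 N


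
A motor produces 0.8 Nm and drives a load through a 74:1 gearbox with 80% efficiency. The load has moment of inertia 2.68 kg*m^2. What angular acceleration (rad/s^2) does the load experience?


tau_out = tau_motor * N * eta
= 0.8 * 74 * 0.8 = 47.36 Nm
alpha = tau_out / I = 47.36 / 2.68
= 17.6716 rad/s^2


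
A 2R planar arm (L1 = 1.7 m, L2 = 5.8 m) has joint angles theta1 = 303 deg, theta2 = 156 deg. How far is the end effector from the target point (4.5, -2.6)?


End effector via forward kinematics:
x = L1*cos(t1) + L2*cos(t1+t2) = 0.0186
y = L1*sin(t1) + L2*sin(t1+t2) = 4.3029
Distance to target:
d = sqrt((4.5 - 0.0186)^2 + (-2.6 - 4.3029)^2)
= sqrt(20.0832 + 47.6494)
= 8.23 m


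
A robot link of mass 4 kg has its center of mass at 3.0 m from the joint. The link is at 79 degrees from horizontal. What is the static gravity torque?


tau = m*g*L*cos(angle)
= 4 * 9.81 * 3.0 * cos(79 deg)
= 4 * 9.81 * 3.0 * 0.1908
= 22.462 Nm


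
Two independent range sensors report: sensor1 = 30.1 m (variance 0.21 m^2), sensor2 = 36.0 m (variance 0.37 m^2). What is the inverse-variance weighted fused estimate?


w1 = (1/var1) / (1/var1 + 1/var2)
   = 4.7619 / (4.7619 + 2.7027) = 0.6379
w2 = 1 - w1 = 0.3621
fused = w1*s1 + w2*s2 = 19.2017 + 13.0345
= 32.2362 m


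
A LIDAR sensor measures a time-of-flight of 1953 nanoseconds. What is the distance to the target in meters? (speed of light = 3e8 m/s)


tof = 1953 ns = 1.953e-06 s
dist = c * tof / 2
= 3e8 * 1.953e-06 / 2
= 292.95 m


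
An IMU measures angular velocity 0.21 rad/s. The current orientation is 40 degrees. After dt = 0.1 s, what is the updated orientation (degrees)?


delta_theta = w * dt = 0.21 * 0.1 = 0.021 rad
= 1.2032 deg
theta_new = 40 + 1.2032 = 41.2032 deg


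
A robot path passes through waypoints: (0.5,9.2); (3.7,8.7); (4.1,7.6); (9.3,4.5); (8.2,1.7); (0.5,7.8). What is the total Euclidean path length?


Segment lengths:
  seg1 = sqrt((3.2)^2 + (-0.5)^2) = 3.2388
  seg2 = sqrt((0.4)^2 + (-1.1)^2) = 1.1705
  seg3 = sqrt((5.2)^2 + (-3.1)^2) = 6.0539
  seg4 = sqrt((-1.1)^2 + (-2.8)^2) = 3.0083
  seg5 = sqrt((-7.7)^2 + (6.1)^2) = 9.8234
Total = 23.295


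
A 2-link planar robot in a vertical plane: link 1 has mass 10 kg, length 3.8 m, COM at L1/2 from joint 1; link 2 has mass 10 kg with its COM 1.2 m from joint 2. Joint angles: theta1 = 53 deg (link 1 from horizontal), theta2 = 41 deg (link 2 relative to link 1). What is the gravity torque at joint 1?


Horizontal distance from joint 1 to link-1 COM:
  x_c1 = (L1/2)*cos(t1) = 1.9 * 0.6018 = 1.1434 m
Horizontal distance from joint 1 to link-2 COM:
  x_c2 = L1*cos(t1) + Lc2*cos(t1+t2)
       = 3.8*0.6018 + 1.2*-0.0698 = 2.2032 m
tau1 = m1*g*x_c1 + m2*g*x_c2
     = 10*9.81*1.1434 + 10*9.81*2.2032
     = 112.1723 + 216.1329
     = 328.3052 Nm


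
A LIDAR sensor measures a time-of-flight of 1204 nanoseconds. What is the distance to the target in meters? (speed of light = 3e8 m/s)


tof = 1204 ns = 1.204e-06 s
dist = c * tof / 2
= 3e8 * 1.204e-06 / 2
= 180.6 m


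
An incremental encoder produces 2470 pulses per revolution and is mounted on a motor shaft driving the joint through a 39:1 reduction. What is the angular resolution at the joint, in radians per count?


counts per rev = 2470
effective counts at joint = 2470 * 39 = 96330
resolution = 2*pi / 96330
= 6.5226e-05 rad/count


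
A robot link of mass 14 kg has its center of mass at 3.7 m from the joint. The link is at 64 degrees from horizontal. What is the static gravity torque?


tau = m*g*L*cos(angle)
= 14 * 9.81 * 3.7 * cos(64 deg)
= 14 * 9.81 * 3.7 * 0.4384
= 222.7618 Nm


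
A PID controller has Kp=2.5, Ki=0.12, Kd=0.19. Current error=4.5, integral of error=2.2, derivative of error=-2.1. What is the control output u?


u = Kp*e + Ki*int(e) + Kd*de/dt
= 2.5*4.5 + 0.12*2.2 + 0.19*(-2.1)
= 11.25 + 0.264 + -0.399
= 11.115


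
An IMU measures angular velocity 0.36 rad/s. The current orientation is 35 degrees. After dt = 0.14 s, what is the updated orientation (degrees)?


delta_theta = w * dt = 0.36 * 0.14 = 0.0504 rad
= 2.8877 deg
theta_new = 35 + 2.8877 = 37.8877 deg


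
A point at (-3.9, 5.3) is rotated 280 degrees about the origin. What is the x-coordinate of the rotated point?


x' = x*cos(theta) - y*sin(theta)
cos(280 deg) = 0.1736, sin(280 deg) = -0.9848
x' = -3.9 * 0.1736 - 5.3 * -0.9848
= -0.6772 - -5.2195
= 4.5423


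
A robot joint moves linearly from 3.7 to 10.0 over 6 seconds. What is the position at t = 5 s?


s = t/T = 5/6 = 0.8333
p(t) = p0 + (pf-p0)*s
= 3.7 + (10.0 - 3.7) * 0.8333
= 8.95


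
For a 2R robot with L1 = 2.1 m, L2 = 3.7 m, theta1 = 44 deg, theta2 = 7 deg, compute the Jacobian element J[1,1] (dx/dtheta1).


J[1,1] = -L1*sin(t1) - L2*sin(t1+t2)
= -2.1*sin(44) - 3.7*sin(51)
= -4.3342


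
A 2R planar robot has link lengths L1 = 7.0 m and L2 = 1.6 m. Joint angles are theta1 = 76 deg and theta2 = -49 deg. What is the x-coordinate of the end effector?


Convert angles to radians: theta1 = 1.3265, theta2 = -0.8552
x = L1*cos(theta1) + L2*cos(theta1+theta2)
x = 1.6935 + 1.4256
x = 3.1191


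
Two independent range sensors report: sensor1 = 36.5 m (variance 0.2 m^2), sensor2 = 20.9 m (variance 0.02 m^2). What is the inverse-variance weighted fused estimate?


w1 = (1/var1) / (1/var1 + 1/var2)
   = 5.0 / (5.0 + 50.0) = 0.0909
w2 = 1 - w1 = 0.9091
fused = w1*s1 + w2*s2 = 3.3182 + 19.0
= 22.3182 m


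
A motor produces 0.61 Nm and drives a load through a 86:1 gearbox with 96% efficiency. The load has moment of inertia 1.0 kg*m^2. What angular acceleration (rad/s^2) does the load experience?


tau_out = tau_motor * N * eta
= 0.61 * 86 * 0.96 = 50.3616 Nm
alpha = tau_out / I = 50.3616 / 1.0
= 50.3616 rad/s^2


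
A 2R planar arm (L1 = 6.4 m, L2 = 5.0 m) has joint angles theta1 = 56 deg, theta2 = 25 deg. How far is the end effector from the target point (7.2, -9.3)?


End effector via forward kinematics:
x = L1*cos(t1) + L2*cos(t1+t2) = 4.361
y = L1*sin(t1) + L2*sin(t1+t2) = 10.2443
Distance to target:
d = sqrt((7.2 - 4.361)^2 + (-9.3 - 10.2443)^2)
= sqrt(8.0599 + 381.979)
= 19.7494 m


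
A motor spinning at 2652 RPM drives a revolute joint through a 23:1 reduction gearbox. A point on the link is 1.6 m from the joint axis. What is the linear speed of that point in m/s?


omega_motor = 2652 * 2*pi/60 = 277.7168 rad/s
omega_joint = omega_motor / 23 = 12.0746 rad/s
v = omega_joint * r = 12.0746 * 1.6
= 19.3194 m/s


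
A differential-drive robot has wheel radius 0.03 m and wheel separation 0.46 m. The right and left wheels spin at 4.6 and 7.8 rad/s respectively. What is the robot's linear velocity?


vR = r*wR = 0.03*4.6 = 0.138 m/s
vL = r*wL = 0.03*7.8 = 0.234 m/s
v = (vR+vL)/2 = 0.186 m/s
omega = (vR-vL)/L = -0.2087 rad/s
linear velocity = 0.186 m/s


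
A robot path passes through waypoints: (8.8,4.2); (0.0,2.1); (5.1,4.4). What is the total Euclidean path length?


Segment lengths:
  seg1 = sqrt((-8.8)^2 + (-2.1)^2) = 9.0471
  seg2 = sqrt((5.1)^2 + (2.3)^2) = 5.5946
Total = 14.6417


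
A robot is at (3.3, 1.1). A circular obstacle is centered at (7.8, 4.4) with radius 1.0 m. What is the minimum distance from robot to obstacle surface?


center_dist = sqrt((3.3-7.8)^2 + (1.1-4.4)^2)
= sqrt(20.25 + 10.89)
= 5.5803
min_dist = center_dist - radius = 5.5803 - 1.0 = 4.5803 m


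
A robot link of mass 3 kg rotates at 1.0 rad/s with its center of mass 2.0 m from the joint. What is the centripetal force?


F = m * omega^2 * r
= 3 * 1.0^2 * 2.0
= 3 * 1.0 * 2.0
= 6.0 N


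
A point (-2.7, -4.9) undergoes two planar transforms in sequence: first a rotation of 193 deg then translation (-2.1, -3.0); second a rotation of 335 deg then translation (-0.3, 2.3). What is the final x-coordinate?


After transform 1:
x1 = cos(193)*-2.7 - sin(193)*-4.9 + -2.1 = -0.5715
y1 = sin(193)*-2.7 + cos(193)*-4.9 + -3.0 = 2.3818
After transform 2:
x2 = cos(335)*-0.5715 - sin(335)*2.3818 + -0.3
= 0.1887


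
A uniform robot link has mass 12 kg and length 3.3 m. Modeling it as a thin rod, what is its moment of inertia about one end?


I = (1/3) * m * L^2
= (1/3) * 12 * 3.3^2
= 0.333333 * 12 * 10.89
= 43.56 kg*m^2


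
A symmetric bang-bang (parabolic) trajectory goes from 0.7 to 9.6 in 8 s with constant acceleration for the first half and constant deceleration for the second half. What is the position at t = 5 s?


Symmetric rest-to-rest: each phase covers (pf-p0)/2 in time T/2. 0.5*a*(T/2)^2 = (pf-p0)/2 => a = 4*(pf-p0)/T^2
a = 4*(9.6-0.7)/8^2 = 0.5563
t = 5 is in the deceleration phase (t > T/2).
p = pf - 0.5*a*(T-t)^2 = 9.6 - 0.5*0.5563*3^2
= 7.0969


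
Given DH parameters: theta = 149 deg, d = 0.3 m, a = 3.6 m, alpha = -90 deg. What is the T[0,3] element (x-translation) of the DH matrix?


T[0,3] = a * cos(theta)
= 3.6 * cos(149 deg)
= 3.6 * -0.8572
= -3.0858


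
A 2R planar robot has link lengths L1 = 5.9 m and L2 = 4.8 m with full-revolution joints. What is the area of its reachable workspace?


r_max = L1 + L2 = 10.7 m
r_min = |L1 - L2| = 1.1 m
Area = pi*(r_max^2 - r_min^2)
= pi*(114.49 - 1.21)
= pi * 113.28
= 355.8796 m^2


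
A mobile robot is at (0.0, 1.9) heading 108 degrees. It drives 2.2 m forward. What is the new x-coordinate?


x_new = x0 + d*cos(theta)
= 0.0 + 2.2*cos(108)
= 0.0 + -0.6798
= -0.6798


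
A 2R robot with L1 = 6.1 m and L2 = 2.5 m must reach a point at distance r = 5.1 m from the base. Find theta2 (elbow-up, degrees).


cos(theta2) = (r^2 - L1^2 - L2^2) / (2*L1*L2)
cos(theta2) = (26.01 - 37.21 - 6.25) / 30.5
cos(theta2) = -0.572131
theta2 = 124.899 degrees


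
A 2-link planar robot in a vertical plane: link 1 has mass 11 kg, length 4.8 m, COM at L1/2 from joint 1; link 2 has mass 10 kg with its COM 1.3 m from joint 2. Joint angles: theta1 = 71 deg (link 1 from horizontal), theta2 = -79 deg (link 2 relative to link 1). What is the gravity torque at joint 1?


Horizontal distance from joint 1 to link-1 COM:
  x_c1 = (L1/2)*cos(t1) = 2.4 * 0.3256 = 0.7814 m
Horizontal distance from joint 1 to link-2 COM:
  x_c2 = L1*cos(t1) + Lc2*cos(t1+t2)
       = 4.8*0.3256 + 1.3*0.9903 = 2.8501 m
tau1 = m1*g*x_c1 + m2*g*x_c2
     = 11*9.81*0.7814 + 10*9.81*2.8501
     = 84.3169 + 279.5924
     = 363.9094 Nm


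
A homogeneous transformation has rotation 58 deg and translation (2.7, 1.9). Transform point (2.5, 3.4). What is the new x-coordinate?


x' = cos(theta)*px - sin(theta)*py + tx
= 0.5299*2.5 - 0.848*3.4 + 2.7
= 1.1414


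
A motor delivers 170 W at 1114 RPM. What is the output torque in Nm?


omega = 1114 * 2*pi/60 = 116.6578 rad/s
tau = P / omega = 170 / 116.6578
= 1.4573 Nm


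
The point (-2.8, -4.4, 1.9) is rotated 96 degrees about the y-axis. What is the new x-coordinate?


Rotation about y-axis: x' = x*cos(theta) + z*sin(theta)
= -2.8 * -0.1045 + 1.9 * 0.9945
= 2.1823


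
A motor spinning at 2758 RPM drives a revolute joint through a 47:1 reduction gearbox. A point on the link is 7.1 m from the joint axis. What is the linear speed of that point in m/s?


omega_motor = 2758 * 2*pi/60 = 288.8171 rad/s
omega_joint = omega_motor / 47 = 6.145 rad/s
v = omega_joint * r = 6.145 * 7.1
= 43.6298 m/s


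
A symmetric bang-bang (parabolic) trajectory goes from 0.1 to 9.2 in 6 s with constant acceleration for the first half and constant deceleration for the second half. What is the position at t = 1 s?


Symmetric rest-to-rest: each phase covers (pf-p0)/2 in time T/2. 0.5*a*(T/2)^2 = (pf-p0)/2 => a = 4*(pf-p0)/T^2
a = 4*(9.2-0.1)/6^2 = 1.0111
t = 1 is in the acceleration phase (t <= T/2).
p = p0 + 0.5*a*t^2 = 0.1 + 0.5*1.0111*1^2
= 0.6056


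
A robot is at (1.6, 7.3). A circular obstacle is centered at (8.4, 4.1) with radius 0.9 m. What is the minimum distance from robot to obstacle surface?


center_dist = sqrt((1.6-8.4)^2 + (7.3-4.1)^2)
= sqrt(46.24 + 10.24)
= 7.5153
min_dist = center_dist - radius = 7.5153 - 0.9 = 6.6153 m


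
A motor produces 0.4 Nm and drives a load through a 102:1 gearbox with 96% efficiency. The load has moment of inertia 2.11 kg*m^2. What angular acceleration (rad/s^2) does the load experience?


tau_out = tau_motor * N * eta
= 0.4 * 102 * 0.96 = 39.168 Nm
alpha = tau_out / I = 39.168 / 2.11
= 18.563 rad/s^2


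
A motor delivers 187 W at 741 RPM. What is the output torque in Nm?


omega = 741 * 2*pi/60 = 77.5973 rad/s
tau = P / omega = 187 / 77.5973
= 2.4099 Nm


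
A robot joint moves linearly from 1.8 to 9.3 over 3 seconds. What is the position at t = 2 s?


s = t/T = 2/3 = 0.6667
p(t) = p0 + (pf-p0)*s
= 1.8 + (9.3 - 1.8) * 0.6667
= 6.8


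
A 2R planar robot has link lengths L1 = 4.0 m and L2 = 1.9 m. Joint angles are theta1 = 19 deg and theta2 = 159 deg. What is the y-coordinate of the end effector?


Convert angles to radians: theta1 = 0.3316, theta2 = 2.7751
y = L1*sin(theta1) + L2*sin(theta1+theta2)
y = 1.3023 + 0.0663
y = 1.3686


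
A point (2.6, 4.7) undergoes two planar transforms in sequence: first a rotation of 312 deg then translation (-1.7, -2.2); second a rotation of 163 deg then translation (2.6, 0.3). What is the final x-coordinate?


After transform 1:
x1 = cos(312)*2.6 - sin(312)*4.7 + -1.7 = 3.5325
y1 = sin(312)*2.6 + cos(312)*4.7 + -2.2 = -0.9873
After transform 2:
x2 = cos(163)*3.5325 - sin(163)*-0.9873 + 2.6
= -0.4895


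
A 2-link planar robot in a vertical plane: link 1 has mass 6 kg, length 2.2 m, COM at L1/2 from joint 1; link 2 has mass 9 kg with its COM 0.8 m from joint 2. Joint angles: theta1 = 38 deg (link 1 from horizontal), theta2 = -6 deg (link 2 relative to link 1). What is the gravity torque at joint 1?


Horizontal distance from joint 1 to link-1 COM:
  x_c1 = (L1/2)*cos(t1) = 1.1 * 0.788 = 0.8668 m
Horizontal distance from joint 1 to link-2 COM:
  x_c2 = L1*cos(t1) + Lc2*cos(t1+t2)
       = 2.2*0.788 + 0.8*0.848 = 2.4121 m
tau1 = m1*g*x_c1 + m2*g*x_c2
     = 6*9.81*0.8668 + 9*9.81*2.4121
     = 51.0205 + 212.961
     = 263.9815 Nm


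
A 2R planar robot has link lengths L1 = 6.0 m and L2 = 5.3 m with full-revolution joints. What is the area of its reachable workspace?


r_max = L1 + L2 = 11.3 m
r_min = |L1 - L2| = 0.7 m
Area = pi*(r_max^2 - r_min^2)
= pi*(127.69 - 0.49)
= pi * 127.2
= 399.6106 m^2


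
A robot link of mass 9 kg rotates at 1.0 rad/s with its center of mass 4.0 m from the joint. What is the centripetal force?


F = m * omega^2 * r
= 9 * 1.0^2 * 4.0
= 9 * 1.0 * 4.0
= 36.0 N


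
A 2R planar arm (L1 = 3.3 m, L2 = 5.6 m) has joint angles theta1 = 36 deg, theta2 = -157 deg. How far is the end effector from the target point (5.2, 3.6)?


End effector via forward kinematics:
x = L1*cos(t1) + L2*cos(t1+t2) = -0.2145
y = L1*sin(t1) + L2*sin(t1+t2) = -2.8604
Distance to target:
d = sqrt((5.2 - -0.2145)^2 + (3.6 - -2.8604)^2)
= sqrt(29.3163 + 41.7374)
= 8.4293 m


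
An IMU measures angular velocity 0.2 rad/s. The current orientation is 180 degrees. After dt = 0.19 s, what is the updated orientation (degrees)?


delta_theta = w * dt = 0.2 * 0.19 = 0.038 rad
= 2.1772 deg
theta_new = 180 + 2.1772 = 182.1772 deg


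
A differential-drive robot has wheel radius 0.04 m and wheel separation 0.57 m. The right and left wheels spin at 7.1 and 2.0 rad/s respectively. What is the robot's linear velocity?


vR = r*wR = 0.04*7.1 = 0.284 m/s
vL = r*wL = 0.04*2.0 = 0.08 m/s
v = (vR+vL)/2 = 0.182 m/s
omega = (vR-vL)/L = 0.3579 rad/s
linear velocity = 0.182 m/s


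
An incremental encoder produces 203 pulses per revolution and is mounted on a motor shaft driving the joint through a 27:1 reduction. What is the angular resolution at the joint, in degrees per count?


counts per rev = 203
effective counts at joint = 203 * 27 = 5481
resolution = 360 / 5481
= 0.0657 deg/count


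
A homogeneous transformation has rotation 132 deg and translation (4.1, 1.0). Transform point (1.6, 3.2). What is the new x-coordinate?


x' = cos(theta)*px - sin(theta)*py + tx
= -0.6691*1.6 - 0.7431*3.2 + 4.1
= 0.6513


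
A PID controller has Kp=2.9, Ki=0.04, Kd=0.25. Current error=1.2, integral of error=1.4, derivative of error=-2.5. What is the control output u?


u = Kp*e + Ki*int(e) + Kd*de/dt
= 2.9*1.2 + 0.04*1.4 + 0.25*(-2.5)
= 3.48 + 0.056 + -0.625
= 2.911


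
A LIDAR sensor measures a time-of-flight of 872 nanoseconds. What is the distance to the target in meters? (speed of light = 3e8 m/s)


tof = 872 ns = 8.72e-07 s
dist = c * tof / 2
= 3e8 * 8.72e-07 / 2
= 130.8 m


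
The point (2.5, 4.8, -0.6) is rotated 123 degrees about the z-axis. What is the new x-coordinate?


Rotation about z-axis: x' = x*cos(theta) - y*sin(theta)
= 2.5 * -0.5446 - 4.8 * 0.8387
= -5.3872


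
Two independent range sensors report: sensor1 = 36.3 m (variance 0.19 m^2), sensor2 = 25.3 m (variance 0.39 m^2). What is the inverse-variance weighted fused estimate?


w1 = (1/var1) / (1/var1 + 1/var2)
   = 5.2632 / (5.2632 + 2.5641) = 0.6724
w2 = 1 - w1 = 0.3276
fused = w1*s1 + w2*s2 = 24.4086 + 8.2879
= 32.6966 m


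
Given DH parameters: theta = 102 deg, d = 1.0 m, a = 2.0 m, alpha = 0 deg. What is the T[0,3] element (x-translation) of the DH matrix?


T[0,3] = a * cos(theta)
= 2.0 * cos(102 deg)
= 2.0 * -0.2079
= -0.4158


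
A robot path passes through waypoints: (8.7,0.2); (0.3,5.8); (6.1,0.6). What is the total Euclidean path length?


Segment lengths:
  seg1 = sqrt((-8.4)^2 + (5.6)^2) = 10.0955
  seg2 = sqrt((5.8)^2 + (-5.2)^2) = 7.7897
Total = 17.8853


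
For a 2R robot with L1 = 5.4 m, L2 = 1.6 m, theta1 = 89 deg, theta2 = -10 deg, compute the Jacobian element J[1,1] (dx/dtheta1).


J[1,1] = -L1*sin(t1) - L2*sin(t1+t2)
= -5.4*sin(89) - 1.6*sin(79)
= -6.9698


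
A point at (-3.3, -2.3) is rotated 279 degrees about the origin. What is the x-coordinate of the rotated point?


x' = x*cos(theta) - y*sin(theta)
cos(279 deg) = 0.1564, sin(279 deg) = -0.9877
x' = -3.3 * 0.1564 - -2.3 * -0.9877
= -0.5162 - 2.2717
= -2.7879


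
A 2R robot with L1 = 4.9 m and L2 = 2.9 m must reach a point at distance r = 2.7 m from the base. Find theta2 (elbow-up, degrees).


cos(theta2) = (r^2 - L1^2 - L2^2) / (2*L1*L2)
cos(theta2) = (7.29 - 24.01 - 8.41) / 28.42
cos(theta2) = -0.884236
theta2 = 152.1577 degrees


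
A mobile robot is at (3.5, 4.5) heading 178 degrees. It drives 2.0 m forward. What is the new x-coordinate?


x_new = x0 + d*cos(theta)
= 3.5 + 2.0*cos(178)
= 3.5 + -1.9988
= 1.5012
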